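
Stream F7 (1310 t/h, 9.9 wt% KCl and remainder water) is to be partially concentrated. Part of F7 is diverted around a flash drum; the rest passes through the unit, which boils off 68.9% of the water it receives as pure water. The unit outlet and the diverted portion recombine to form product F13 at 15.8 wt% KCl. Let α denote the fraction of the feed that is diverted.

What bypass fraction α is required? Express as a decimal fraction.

All 1310×0.099 = 129.69 t/h of KCl reaches F13, so F13 = 129.69/0.158 = 820.82 t/h and vapour = 489.18 t/h.
The evaporator receives (1−α)·1310 of feed at 0.901 water and removes 0.689 of that water:
0.689×0.901×(1−α)×1310 = 489.18
(1−α) = 489.18/813.23 = 0.6015;  α = 0.3985.

0.398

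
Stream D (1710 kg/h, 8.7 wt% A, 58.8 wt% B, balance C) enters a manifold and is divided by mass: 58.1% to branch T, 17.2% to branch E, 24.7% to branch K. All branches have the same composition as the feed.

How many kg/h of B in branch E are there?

172.9 kg/h

Branch E total = 0.172×1710 = 294.12 kg/h.
B in E = 0.588×294.12 = 172.94 kg/h.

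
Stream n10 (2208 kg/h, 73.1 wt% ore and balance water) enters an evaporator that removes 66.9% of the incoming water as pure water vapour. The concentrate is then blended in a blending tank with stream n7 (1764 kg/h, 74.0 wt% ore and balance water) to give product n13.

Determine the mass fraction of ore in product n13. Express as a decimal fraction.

0.8167

Vapour removed = 0.669×0.269×2208 = 397.35 kg/h; concentrate = 1810.6 kg/h.
ore reaching the mixer = 1614 (from concentrate) + 1764×0.740 = 2919.4 kg/h.
Product flow = 1810.6 + 1764 = 3574.6 kg/h; ore fraction = 0.8167.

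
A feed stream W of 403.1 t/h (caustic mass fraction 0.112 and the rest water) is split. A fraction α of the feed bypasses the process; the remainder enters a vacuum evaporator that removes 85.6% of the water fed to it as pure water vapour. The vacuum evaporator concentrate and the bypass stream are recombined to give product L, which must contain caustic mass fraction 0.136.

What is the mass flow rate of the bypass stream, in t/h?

All 403.1×0.112 = 45.147 t/h of caustic reaches L, so L = 45.147/0.136 = 331.96 t/h and vapour = 71.135 t/h.
The evaporator receives (1−α)·403.1 of feed at 0.888 water and removes 0.856 of that water:
0.856×0.888×(1−α)×403.1 = 71.135
(1−α) = 71.135/306.41 = 0.2322;  α = 0.7678.
Bypass flow = 0.7678×403.1 = 309.52 t/h.

309.5 t/h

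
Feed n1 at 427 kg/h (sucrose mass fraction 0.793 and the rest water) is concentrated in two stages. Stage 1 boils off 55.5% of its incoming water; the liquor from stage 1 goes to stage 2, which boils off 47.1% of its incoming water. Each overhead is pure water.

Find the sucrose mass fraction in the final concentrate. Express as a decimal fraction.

0.942

water in feed = 427×0.207 = 88.389 kg/h.
After stage 1: water left = (1−0.555)×88.389 = 39.333; stream total = 377.94 kg/h.
After stage 2: water left = (1−0.471)×39.333 = 20.807; final concentrate = 359.42 kg/h.
sucrose fraction = 338.61/359.42 = 0.942.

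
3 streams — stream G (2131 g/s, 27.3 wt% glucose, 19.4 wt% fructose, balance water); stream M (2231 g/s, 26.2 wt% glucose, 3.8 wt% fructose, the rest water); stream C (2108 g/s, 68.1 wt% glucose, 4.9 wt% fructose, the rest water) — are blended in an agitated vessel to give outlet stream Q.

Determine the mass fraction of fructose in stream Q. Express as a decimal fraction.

0.0930

Total flow out = 2131 + 2231 + 2108 = 6470 g/s.
fructose in = 2131×0.194 + 2231×0.038 + 2108×0.049 = 601.48 g/s.
fructose mass fraction in Q = 601.48/6470 = 0.0930.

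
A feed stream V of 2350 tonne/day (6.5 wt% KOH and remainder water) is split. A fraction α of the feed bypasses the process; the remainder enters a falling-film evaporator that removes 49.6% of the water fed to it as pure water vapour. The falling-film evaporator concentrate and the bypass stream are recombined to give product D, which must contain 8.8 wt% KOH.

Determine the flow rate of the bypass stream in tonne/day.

All 2350×0.065 = 152.75 tonne/day of KOH reaches D, so D = 152.75/0.088 = 1735.8 tonne/day and vapour = 614.2 tonne/day.
The evaporator receives (1−α)·2350 of feed at 0.935 water and removes 0.496 of that water:
0.496×0.935×(1−α)×2350 = 614.2
(1−α) = 614.2/1089.8 = 0.5636;  α = 0.4364.
Bypass flow = 0.4364×2350 = 1025.6 tonne/day.

1026 tonne/day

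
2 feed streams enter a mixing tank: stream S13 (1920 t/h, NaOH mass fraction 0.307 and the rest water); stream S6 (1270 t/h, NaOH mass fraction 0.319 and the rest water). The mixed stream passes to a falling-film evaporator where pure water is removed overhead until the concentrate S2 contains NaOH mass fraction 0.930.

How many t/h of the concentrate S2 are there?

NaOH entering = 1920×0.307 + 1270×0.319 = 994.57 t/h.
All NaOH reports to S2, so S2 = 994.57/0.930 = 1069.4 t/h.

1069 t/h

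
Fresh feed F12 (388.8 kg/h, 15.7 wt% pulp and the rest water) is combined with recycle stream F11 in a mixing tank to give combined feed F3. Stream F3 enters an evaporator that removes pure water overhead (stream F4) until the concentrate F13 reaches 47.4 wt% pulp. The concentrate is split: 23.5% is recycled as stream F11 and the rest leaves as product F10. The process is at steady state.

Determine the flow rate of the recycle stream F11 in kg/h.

39.56 kg/h

Overall pulp balance (none leaves overhead): pulp in fresh feed = pulp in product, i.e. 388.8×0.157 = (1−0.235)·F13·0.474.
F13 = 61.042/(0.474×0.765) = 168.34 kg/h.
Recycle F11 = 0.235×168.34 = 39.56 kg/h.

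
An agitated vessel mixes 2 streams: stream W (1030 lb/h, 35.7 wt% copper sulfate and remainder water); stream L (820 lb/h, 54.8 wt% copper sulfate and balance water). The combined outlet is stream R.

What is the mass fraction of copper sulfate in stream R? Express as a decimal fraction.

0.4417

Total flow out = 1030 + 820 = 1850 lb/h.
copper sulfate in = 1030×0.357 + 820×0.548 = 817.07 lb/h.
copper sulfate mass fraction in R = 817.07/1850 = 0.4417.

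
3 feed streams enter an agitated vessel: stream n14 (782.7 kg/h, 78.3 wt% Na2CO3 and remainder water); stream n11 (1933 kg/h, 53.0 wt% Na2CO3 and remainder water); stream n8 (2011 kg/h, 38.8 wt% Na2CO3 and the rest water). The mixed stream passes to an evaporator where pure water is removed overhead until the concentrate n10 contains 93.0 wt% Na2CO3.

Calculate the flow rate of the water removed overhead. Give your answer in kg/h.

2127 kg/h

Na2CO3 entering = 782.7×0.783 + 1933×0.530 + 2011×0.388 = 2417.6 kg/h.
All Na2CO3 reports to n10, so n10 = 2417.6/0.930 = 2599.6 kg/h.
Total feed = 4726.7 kg/h; overhead = 4726.7 − 2599.6 = 2127.1 kg/h.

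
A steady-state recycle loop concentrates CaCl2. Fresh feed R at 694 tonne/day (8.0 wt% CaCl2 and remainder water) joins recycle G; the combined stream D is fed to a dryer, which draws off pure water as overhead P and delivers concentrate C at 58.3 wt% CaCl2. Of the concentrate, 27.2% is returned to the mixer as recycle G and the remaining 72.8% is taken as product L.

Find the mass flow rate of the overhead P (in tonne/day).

598.8 tonne/day

Overall CaCl2 balance (none leaves overhead): CaCl2 in fresh feed = CaCl2 in product, i.e. 694×0.080 = (1−0.272)·C·0.583.
C = 55.52/(0.583×0.728) = 130.81 tonne/day.
Recycle G = 0.272×130.81 = 35.581 tonne/day.
Combined feed D = 694 + 35.581 = 729.58 tonne/day.
Overhead P = D − C = 729.58 − 130.81 = 598.77 tonne/day.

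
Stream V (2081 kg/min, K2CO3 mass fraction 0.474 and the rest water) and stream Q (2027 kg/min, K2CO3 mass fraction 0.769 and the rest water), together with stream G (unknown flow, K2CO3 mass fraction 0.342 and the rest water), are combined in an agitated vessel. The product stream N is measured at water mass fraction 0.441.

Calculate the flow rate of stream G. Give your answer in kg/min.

Let G be the unknown flow. Total out = 4108 + G.
water balance: 1562.8 + 0.658·G = 0.441·(4108 + G)
(0.658 − 0.441)·G = 0.441×4108 − 1562.8 = 248.78
G = 248.78 / 0.217 = 1146.5 kg/min

1146 kg/min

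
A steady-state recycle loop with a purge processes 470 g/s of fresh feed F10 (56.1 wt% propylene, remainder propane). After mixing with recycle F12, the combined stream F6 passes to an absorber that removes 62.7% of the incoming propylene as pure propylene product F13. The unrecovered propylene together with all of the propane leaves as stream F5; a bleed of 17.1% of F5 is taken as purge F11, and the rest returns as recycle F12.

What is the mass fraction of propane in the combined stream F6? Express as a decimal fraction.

0.760

propane enters only via F10 and leaves only via the purge: 470×0.439 = 0.171×(propane in F5), and the absorber passes all propane, so propane in F6 = propane in F5 = 1206.6 g/s.
propylene in F6: m_A = 470×0.561 + (1−0.171)·(1−0.627)·m_A, so m_A = 263.67/0.6908 = 381.7 g/s.
F6 = 381.7 + 1206.6 = 1588.3 g/s.
propane fraction in F6 = 1206.6/1588.3 = 0.760.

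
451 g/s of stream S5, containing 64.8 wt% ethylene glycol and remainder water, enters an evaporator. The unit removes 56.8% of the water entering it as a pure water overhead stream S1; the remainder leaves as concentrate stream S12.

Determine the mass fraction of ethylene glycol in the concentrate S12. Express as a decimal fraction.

0.810

ethylene glycol is not removed: 451×0.648 = 292.25 g/s of ethylene glycol enters S12.
water entering = 451×0.352 = 158.75 g/s; overhead removed = 0.568×158.75 = 90.171 g/s.
Concentrate = 451 − 90.171 = 360.83 g/s.
Mass fraction = 292.25/360.83 = 0.810.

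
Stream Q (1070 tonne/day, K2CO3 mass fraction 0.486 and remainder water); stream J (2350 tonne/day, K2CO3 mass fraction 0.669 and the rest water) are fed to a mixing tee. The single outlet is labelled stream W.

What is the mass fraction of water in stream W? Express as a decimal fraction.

Total flow out = 1070 + 2350 = 3420 tonne/day.
water in = 1070×0.514 + 2350×0.331 = 1327.8 tonne/day.
water mass fraction in W = 1327.8/3420 = 0.388.

0.388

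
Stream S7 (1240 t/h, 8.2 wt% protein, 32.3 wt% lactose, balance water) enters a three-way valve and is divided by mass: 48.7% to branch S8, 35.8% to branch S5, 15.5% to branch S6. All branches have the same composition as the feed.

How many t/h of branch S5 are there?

443.9 t/h

Branch S5 flow = 0.358×1240 = 443.92 t/h.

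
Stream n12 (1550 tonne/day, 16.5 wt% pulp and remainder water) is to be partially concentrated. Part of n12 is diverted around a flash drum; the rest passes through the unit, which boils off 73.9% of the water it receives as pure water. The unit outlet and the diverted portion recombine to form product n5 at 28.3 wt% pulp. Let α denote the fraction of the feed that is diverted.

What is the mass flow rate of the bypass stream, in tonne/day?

502.6 tonne/day

All 1550×0.165 = 255.75 tonne/day of pulp reaches n5, so n5 = 255.75/0.283 = 903.71 tonne/day and vapour = 646.29 tonne/day.
The evaporator receives (1−α)·1550 of feed at 0.835 water and removes 0.739 of that water:
0.739×0.835×(1−α)×1550 = 646.29
(1−α) = 646.29/956.45 = 0.6757;  α = 0.3243.
Bypass flow = 0.3243×1550 = 502.64 tonne/day.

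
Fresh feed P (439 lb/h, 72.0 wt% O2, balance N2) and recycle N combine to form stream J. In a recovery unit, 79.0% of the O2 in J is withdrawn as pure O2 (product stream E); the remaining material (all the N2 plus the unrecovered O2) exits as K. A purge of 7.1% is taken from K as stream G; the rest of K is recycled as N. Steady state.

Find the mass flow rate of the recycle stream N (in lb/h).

1685 lb/h

N2 enters only via P and leaves only via the purge: 439×0.280 = 0.071×(N2 in K), and the recovery unit passes all N2, so N2 in J = N2 in K = 1731.3 lb/h.
O2 in J: m_A = 439×0.720 + (1−0.071)·(1−0.790)·m_A, so m_A = 316.08/0.8049 = 392.69 lb/h.
K = (1−0.790)×392.69 + 1731.3 = 1813.7 lb/h.
Recycle N = (1−0.071)×1813.7 = 1685 lb/h.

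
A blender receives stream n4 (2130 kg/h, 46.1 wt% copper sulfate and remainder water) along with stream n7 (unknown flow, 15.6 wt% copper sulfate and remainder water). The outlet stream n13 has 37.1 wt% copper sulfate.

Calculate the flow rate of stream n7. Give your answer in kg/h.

Let n7 be the unknown flow. Total out = 2130 + n7.
copper sulfate balance: 981.93 + 0.156·n7 = 0.371·(2130 + n7)
(0.156 − 0.371)·n7 = 0.371×2130 − 981.93 = -191.7
n7 = -191.7 / -0.215 = 891.63 kg/h

891.6 kg/h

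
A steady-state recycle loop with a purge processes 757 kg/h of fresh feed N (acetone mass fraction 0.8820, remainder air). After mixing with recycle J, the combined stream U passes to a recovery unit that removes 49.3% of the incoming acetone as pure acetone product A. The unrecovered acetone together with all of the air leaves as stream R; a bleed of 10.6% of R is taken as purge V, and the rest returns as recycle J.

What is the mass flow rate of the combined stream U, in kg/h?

air enters only via N and leaves only via the purge: 757×0.118 = 0.106×(air in R), and the recovery unit passes all air, so air in U = air in R = 842.7 kg/h.
acetone in U: m_A = 757×0.882 + (1−0.106)·(1−0.493)·m_A, so m_A = 667.67/0.5467 = 1221.2 kg/h.
U = 1221.2 + 842.7 = 2063.9 kg/h.

2064 kg/h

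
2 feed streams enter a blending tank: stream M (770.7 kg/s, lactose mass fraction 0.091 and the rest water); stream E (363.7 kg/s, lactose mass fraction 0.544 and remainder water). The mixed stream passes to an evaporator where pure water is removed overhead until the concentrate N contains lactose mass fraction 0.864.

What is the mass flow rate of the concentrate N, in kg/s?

lactose entering = 770.7×0.091 + 363.7×0.544 = 267.99 kg/s.
All lactose reports to N, so N = 267.99/0.864 = 310.17 kg/s.

310.2 kg/s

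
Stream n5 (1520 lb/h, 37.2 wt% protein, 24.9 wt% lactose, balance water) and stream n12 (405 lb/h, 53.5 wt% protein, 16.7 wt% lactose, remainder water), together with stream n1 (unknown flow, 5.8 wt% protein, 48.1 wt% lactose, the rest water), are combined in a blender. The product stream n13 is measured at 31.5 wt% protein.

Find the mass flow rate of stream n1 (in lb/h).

Let n1 be the unknown flow. Total out = 1925 + n1.
protein balance: 782.12 + 0.058·n1 = 0.315·(1925 + n1)
(0.058 − 0.315)·n1 = 0.315×1925 − 782.12 = -175.74
n1 = -175.74 / -0.257 = 683.81 lb/h

683.8 lb/h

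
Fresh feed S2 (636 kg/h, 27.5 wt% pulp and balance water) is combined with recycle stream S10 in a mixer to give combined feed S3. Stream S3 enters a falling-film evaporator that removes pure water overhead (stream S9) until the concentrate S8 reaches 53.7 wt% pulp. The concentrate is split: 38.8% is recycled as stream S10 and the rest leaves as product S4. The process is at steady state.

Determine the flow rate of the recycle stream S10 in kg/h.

Overall pulp balance (none leaves overhead): pulp in fresh feed = pulp in product, i.e. 636×0.275 = (1−0.388)·S8·0.537.
S8 = 174.9/(0.537×0.612) = 532.19 kg/h.
Recycle S10 = 0.388×532.19 = 206.49 kg/h.

206.5 kg/h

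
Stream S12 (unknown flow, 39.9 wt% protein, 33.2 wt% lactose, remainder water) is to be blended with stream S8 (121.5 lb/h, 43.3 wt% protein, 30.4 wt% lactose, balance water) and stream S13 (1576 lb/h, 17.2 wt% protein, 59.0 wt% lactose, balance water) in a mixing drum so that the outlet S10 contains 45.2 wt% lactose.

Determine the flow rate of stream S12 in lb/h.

Let S12 be the unknown flow. Total out = 1697.5 + S12.
lactose balance: 966.78 + 0.332·S12 = 0.452·(1697.5 + S12)
(0.332 − 0.452)·S12 = 0.452×1697.5 − 966.78 = -199.51
S12 = -199.51 / -0.120 = 1662.5 lb/h

1663 lb/h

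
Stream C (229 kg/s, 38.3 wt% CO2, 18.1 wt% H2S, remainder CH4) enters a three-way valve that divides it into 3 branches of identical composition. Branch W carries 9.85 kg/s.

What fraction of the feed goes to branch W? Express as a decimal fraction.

0.043

Fraction to W = 9.85/229 = 0.0430.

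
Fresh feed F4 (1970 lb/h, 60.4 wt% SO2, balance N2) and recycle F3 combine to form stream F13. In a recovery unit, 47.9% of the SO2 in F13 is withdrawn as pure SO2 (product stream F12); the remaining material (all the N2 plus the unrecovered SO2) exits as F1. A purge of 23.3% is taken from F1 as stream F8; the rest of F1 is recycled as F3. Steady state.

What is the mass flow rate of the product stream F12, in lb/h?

SO2 in F13: m_A = 1970×0.604 + (1−0.233)·(1−0.479)·m_A, so m_A = 1189.9/0.6004 = 1981.8 lb/h.
Product F12 = 0.479×1981.8 = 949.3 lb/h.

949.3 lb/h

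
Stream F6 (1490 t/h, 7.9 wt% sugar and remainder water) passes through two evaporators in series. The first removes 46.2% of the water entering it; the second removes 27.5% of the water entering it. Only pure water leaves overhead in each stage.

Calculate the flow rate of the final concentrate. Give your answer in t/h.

653 t/h

water in feed = 1490×0.921 = 1372.3 t/h.
After stage 1: water left = (1−0.462)×1372.3 = 738.29; stream total = 856 t/h.
After stage 2: water left = (1−0.275)×738.29 = 535.26; final concentrate = 652.97 t/h.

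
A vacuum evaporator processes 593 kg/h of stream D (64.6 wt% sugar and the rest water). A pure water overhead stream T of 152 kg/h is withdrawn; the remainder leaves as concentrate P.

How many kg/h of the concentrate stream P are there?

Concentrate = 593 − 152 = 441 kg/h.

441 kg/h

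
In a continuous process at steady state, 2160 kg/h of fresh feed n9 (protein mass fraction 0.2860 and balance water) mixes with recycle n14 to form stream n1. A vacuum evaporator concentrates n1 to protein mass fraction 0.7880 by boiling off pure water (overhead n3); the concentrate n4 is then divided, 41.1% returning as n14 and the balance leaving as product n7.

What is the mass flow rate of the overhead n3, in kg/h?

Overall protein balance (none leaves overhead): protein in fresh feed = protein in product, i.e. 2160×0.286 = (1−0.411)·n4·0.788.
n4 = 617.76/(0.788×0.589) = 1331 kg/h.
Recycle n14 = 0.411×1331 = 547.04 kg/h.
Combined feed n1 = 2160 + 547.04 = 2707 kg/h.
Overhead n3 = n1 − n4 = 2707 − 1331 = 1376 kg/h.

1376 kg/h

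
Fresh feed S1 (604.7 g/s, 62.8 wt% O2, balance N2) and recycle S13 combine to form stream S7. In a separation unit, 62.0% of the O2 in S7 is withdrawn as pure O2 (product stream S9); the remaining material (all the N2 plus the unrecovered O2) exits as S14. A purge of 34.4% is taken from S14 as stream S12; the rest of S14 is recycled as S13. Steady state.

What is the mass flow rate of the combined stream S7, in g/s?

1160 g/s

N2 enters only via S1 and leaves only via the purge: 604.7×0.372 = 0.344×(N2 in S14), and the separation unit passes all N2, so N2 in S7 = N2 in S14 = 653.92 g/s.
O2 in S7: m_A = 604.7×0.628 + (1−0.344)·(1−0.620)·m_A, so m_A = 379.75/0.7507 = 505.85 g/s.
S7 = 505.85 + 653.92 = 1159.8 g/s.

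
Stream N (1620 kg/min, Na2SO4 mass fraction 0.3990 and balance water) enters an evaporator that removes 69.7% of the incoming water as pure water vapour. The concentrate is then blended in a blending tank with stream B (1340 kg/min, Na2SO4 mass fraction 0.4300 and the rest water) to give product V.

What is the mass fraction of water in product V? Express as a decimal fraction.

Vapour removed = 0.697×0.601×1620 = 678.61 kg/min; concentrate = 941.39 kg/min.
water reaching the mixer = 295.01 (from concentrate) + 1340×0.570 = 1058.8 kg/min.
Product flow = 941.39 + 1340 = 2281.4 kg/min; water fraction = 0.4641.

0.4641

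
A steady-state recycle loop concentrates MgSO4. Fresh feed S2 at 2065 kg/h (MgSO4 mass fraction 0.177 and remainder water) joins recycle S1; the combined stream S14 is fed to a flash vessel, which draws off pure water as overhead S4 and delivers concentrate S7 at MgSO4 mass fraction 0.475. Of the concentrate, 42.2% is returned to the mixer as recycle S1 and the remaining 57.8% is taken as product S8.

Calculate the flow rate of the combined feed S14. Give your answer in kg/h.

Overall MgSO4 balance (none leaves overhead): MgSO4 in fresh feed = MgSO4 in product, i.e. 2065×0.177 = (1−0.422)·S7·0.475.
S7 = 365.5/(0.475×0.578) = 1331.3 kg/h.
Recycle S1 = 0.422×1331.3 = 561.8 kg/h.
Combined feed S14 = 2065 + 561.8 = 2626.8 kg/h.

2627 kg/h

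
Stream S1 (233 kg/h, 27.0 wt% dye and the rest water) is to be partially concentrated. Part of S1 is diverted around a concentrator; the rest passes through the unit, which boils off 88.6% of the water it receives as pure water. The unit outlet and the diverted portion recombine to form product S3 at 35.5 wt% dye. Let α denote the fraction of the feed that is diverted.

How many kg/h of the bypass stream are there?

146.7 kg/h

All 233×0.270 = 62.91 kg/h of dye reaches S3, so S3 = 62.91/0.355 = 177.21 kg/h and vapour = 55.789 kg/h.
The evaporator receives (1−α)·233 of feed at 0.730 water and removes 0.886 of that water:
0.886×0.730×(1−α)×233 = 55.789
(1−α) = 55.789/150.7 = 0.3702;  α = 0.6298.
Bypass flow = 0.6298×233 = 146.74 kg/h.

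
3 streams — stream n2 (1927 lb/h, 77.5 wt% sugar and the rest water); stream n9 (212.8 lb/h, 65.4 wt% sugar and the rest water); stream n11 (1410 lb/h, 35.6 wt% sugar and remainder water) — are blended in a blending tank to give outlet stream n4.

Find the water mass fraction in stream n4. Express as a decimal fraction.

Total flow out = 1927 + 212.8 + 1410 = 3549.8 lb/h.
water in = 1927×0.225 + 212.8×0.346 + 1410×0.644 = 1415.2 lb/h.
water mass fraction in n4 = 1415.2/3549.8 = 0.399.

0.399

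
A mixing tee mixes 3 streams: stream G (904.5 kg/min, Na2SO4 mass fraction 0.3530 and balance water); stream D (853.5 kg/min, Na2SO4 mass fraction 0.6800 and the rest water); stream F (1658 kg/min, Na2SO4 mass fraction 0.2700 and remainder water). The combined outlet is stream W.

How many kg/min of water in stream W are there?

2069 kg/min

water out = water in = 904.5×0.647 + 853.5×0.320 + 1658×0.730 = 2068.7 kg/min.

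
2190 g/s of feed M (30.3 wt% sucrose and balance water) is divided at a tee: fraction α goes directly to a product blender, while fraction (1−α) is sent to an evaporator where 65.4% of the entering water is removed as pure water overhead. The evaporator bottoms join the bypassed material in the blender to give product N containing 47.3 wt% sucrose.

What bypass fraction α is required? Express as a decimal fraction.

All 2190×0.303 = 663.57 g/s of sucrose reaches N, so N = 663.57/0.473 = 1402.9 g/s and vapour = 787.1 g/s.
The evaporator receives (1−α)·2190 of feed at 0.697 water and removes 0.654 of that water:
0.654×0.697×(1−α)×2190 = 787.1
(1−α) = 787.1/998.29 = 0.7885;  α = 0.2115.

0.212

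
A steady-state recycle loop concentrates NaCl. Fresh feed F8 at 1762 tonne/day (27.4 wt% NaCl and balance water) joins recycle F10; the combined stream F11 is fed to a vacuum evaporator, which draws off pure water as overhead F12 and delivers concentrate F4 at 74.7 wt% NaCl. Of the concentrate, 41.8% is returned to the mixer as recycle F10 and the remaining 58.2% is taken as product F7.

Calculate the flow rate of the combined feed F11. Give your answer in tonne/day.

Overall NaCl balance (none leaves overhead): NaCl in fresh feed = NaCl in product, i.e. 1762×0.274 = (1−0.418)·F4·0.747.
F4 = 482.79/(0.747×0.582) = 1110.5 tonne/day.
Recycle F10 = 0.418×1110.5 = 464.18 tonne/day.
Combined feed F11 = 1762 + 464.18 = 2226.2 tonne/day.

2226 tonne/day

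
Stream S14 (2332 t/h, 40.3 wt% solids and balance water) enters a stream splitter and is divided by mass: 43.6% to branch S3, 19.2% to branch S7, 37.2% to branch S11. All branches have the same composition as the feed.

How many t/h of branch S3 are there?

Branch S3 flow = 0.436×2332 = 1016.8 t/h.

1017 t/h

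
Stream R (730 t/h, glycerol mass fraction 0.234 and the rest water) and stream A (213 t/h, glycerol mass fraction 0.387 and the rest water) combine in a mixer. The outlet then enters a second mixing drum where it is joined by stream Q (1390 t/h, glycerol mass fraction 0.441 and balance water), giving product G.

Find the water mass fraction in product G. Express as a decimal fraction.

Overall, product flow = 2333 t/h.
water in = 730×0.766 + 213×0.613 + 1390×0.559 = 1466.8 t/h.
water fraction in G = 0.629.

0.629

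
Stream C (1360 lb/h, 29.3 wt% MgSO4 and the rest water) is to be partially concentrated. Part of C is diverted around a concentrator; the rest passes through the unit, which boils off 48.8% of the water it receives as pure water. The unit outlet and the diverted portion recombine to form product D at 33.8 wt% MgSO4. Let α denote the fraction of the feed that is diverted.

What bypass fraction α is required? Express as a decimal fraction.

All 1360×0.293 = 398.48 lb/h of MgSO4 reaches D, so D = 398.48/0.338 = 1178.9 lb/h and vapour = 181.07 lb/h.
The evaporator receives (1−α)·1360 of feed at 0.707 water and removes 0.488 of that water:
0.488×0.707×(1−α)×1360 = 181.07
(1−α) = 181.07/469.22 = 0.3859;  α = 0.6141.

0.614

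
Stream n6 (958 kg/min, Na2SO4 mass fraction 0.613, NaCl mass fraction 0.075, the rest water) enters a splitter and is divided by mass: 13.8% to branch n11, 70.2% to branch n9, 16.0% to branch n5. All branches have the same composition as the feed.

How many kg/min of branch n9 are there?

Branch n9 flow = 0.702×958 = 672.52 kg/min.

672.5 kg/min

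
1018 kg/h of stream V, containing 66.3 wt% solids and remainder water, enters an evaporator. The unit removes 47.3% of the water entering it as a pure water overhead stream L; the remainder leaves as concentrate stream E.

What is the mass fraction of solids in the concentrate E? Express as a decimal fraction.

0.7887

solids is not removed: 1018×0.663 = 674.93 kg/h of solids enters E.
water entering = 1018×0.337 = 343.07 kg/h; overhead removed = 0.473×343.07 = 162.27 kg/h.
Concentrate = 1018 − 162.27 = 855.73 kg/h.
Mass fraction = 674.93/855.73 = 0.7887.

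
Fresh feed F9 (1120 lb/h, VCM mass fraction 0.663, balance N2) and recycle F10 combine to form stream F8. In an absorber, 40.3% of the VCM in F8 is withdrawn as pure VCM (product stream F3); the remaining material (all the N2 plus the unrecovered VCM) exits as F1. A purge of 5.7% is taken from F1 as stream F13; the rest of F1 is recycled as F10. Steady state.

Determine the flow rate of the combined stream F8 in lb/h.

N2 enters only via F9 and leaves only via the purge: 1120×0.337 = 0.057×(N2 in F1), and the absorber passes all N2, so N2 in F8 = N2 in F1 = 6621.8 lb/h.
VCM in F8: m_A = 1120×0.663 + (1−0.057)·(1−0.403)·m_A, so m_A = 742.56/0.4370 = 1699.1 lb/h.
F8 = 1699.1 + 6621.8 = 8320.9 lb/h.

8321 lb/h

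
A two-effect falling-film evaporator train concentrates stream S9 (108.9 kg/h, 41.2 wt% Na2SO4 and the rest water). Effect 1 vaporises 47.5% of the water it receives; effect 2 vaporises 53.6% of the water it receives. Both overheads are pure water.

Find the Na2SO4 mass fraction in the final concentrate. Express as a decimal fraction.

0.7420

water in feed = 108.9×0.588 = 64.033 kg/h.
After stage 1: water left = (1−0.475)×64.033 = 33.617; stream total = 78.484 kg/h.
After stage 2: water left = (1−0.536)×33.617 = 15.598; final concentrate = 60.465 kg/h.
Na2SO4 fraction = 44.867/60.465 = 0.7420.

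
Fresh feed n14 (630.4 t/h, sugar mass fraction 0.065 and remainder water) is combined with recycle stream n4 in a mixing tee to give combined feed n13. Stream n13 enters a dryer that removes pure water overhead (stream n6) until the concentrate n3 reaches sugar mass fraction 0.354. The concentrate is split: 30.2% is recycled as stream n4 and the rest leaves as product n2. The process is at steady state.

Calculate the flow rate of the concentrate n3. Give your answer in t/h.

165.8 t/h

Overall sugar balance (none leaves overhead): sugar in fresh feed = sugar in product, i.e. 630.4×0.065 = (1−0.302)·n3·0.354.
n3 = 40.976/(0.354×0.698) = 165.83 t/h.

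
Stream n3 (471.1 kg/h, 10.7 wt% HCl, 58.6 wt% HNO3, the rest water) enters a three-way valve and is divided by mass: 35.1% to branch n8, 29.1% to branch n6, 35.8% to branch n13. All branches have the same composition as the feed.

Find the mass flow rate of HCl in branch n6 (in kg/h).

14.67 kg/h

Branch n6 total = 0.291×471.1 = 137.09 kg/h.
HCl in n6 = 0.107×137.09 = 14.669 kg/h.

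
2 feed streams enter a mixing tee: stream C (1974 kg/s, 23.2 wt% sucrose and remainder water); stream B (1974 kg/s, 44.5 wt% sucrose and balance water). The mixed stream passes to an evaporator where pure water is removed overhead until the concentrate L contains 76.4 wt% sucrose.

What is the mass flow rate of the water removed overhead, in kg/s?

2199 kg/s

sucrose entering = 1974×0.232 + 1974×0.445 = 1336.4 kg/s.
All sucrose reports to L, so L = 1336.4/0.764 = 1749.2 kg/s.
Total feed = 3948 kg/s; overhead = 3948 − 1749.2 = 2198.8 kg/s.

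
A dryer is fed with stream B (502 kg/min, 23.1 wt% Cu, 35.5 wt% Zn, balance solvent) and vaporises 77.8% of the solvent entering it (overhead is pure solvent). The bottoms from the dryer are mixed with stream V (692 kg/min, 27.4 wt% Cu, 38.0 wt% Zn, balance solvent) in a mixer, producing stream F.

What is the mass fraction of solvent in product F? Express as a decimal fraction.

0.2766

Vapour removed = 0.778×0.414×502 = 161.69 kg/min; concentrate = 340.31 kg/min.
solvent reaching the mixer = 46.138 (from concentrate) + 692×0.346 = 285.57 kg/min.
Product flow = 340.31 + 692 = 1032.3 kg/min; solvent fraction = 0.2766.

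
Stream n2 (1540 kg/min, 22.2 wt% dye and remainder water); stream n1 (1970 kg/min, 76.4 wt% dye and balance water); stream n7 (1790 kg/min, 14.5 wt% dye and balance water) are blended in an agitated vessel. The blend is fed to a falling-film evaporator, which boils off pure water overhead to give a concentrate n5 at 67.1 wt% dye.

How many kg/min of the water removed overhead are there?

2161 kg/min

dye entering = 1540×0.222 + 1970×0.764 + 1790×0.145 = 2106.5 kg/min.
All dye reports to n5, so n5 = 2106.5/0.671 = 3139.4 kg/min.
Total feed = 5300 kg/min; overhead = 5300 − 3139.4 = 2160.6 kg/min.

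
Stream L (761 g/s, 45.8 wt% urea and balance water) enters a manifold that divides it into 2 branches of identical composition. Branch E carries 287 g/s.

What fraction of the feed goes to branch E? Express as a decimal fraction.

Fraction to E = 287/761 = 0.3771.

0.377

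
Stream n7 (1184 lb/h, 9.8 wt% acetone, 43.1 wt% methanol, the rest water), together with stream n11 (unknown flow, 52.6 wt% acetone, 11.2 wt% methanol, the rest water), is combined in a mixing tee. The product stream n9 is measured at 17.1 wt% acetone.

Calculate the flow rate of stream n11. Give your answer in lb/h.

Let n11 be the unknown flow. Total out = 1184 + n11.
acetone balance: 116.03 + 0.526·n11 = 0.171·(1184 + n11)
(0.526 − 0.171)·n11 = 0.171×1184 − 116.03 = 86.432
n11 = 86.432 / 0.355 = 243.47 lb/h

243.5 lb/h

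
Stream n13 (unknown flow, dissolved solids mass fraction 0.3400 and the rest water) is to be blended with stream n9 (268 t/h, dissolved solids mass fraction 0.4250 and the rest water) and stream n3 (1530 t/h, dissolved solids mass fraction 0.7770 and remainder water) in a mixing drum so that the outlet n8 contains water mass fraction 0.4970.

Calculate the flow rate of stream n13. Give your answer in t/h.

Let n13 be the unknown flow. Total out = 1798 + n13.
water balance: 495.29 + 0.660·n13 = 0.497·(1798 + n13)
(0.660 − 0.497)·n13 = 0.497×1798 − 495.29 = 398.32
n13 = 398.32 / 0.163 = 2443.7 t/h

2444 t/h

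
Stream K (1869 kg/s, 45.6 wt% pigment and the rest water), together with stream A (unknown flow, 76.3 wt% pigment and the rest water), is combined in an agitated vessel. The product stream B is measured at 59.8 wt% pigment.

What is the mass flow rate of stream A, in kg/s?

Let A be the unknown flow. Total out = 1869 + A.
pigment balance: 852.26 + 0.763·A = 0.598·(1869 + A)
(0.763 − 0.598)·A = 0.598×1869 − 852.26 = 265.4
A = 265.4 / 0.165 = 1608.5 kg/s

1608 kg/s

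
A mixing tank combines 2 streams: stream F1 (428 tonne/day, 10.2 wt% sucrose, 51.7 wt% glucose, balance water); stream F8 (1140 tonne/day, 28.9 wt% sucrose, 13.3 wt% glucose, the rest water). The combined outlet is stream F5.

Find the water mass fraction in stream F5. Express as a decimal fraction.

Total flow out = 428 + 1140 = 1568 tonne/day.
water in = 428×0.381 + 1140×0.578 = 821.99 tonne/day.
water mass fraction in F5 = 821.99/1568 = 0.524.

0.524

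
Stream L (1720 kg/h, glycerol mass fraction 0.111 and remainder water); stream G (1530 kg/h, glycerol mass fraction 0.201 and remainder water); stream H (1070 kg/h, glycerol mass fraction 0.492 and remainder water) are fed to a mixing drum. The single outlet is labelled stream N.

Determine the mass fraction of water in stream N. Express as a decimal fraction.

0.763

Total flow out = 1720 + 1530 + 1070 = 4320 kg/h.
water in = 1720×0.889 + 1530×0.799 + 1070×0.508 = 3295.1 kg/h.
water mass fraction in N = 3295.1/4320 = 0.763.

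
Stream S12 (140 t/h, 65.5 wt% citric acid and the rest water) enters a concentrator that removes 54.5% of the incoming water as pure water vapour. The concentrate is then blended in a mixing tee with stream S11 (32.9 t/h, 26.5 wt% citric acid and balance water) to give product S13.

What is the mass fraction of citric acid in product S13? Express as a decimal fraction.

0.685

Vapour removed = 0.545×0.345×140 = 26.324 t/h; concentrate = 113.68 t/h.
citric acid reaching the mixer = 91.7 (from concentrate) + 32.9×0.265 = 100.42 t/h.
Product flow = 113.68 + 32.9 = 146.58 t/h; citric acid fraction = 0.685.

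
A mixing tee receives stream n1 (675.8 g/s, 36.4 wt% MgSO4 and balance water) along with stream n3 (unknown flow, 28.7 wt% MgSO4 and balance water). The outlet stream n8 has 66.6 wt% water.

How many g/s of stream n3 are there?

431.4 g/s

Let n3 be the unknown flow. Total out = 675.8 + n3.
water balance: 429.81 + 0.713·n3 = 0.666·(675.8 + n3)
(0.713 − 0.666)·n3 = 0.666×675.8 − 429.81 = 20.274
n3 = 20.274 / 0.047 = 431.36 g/s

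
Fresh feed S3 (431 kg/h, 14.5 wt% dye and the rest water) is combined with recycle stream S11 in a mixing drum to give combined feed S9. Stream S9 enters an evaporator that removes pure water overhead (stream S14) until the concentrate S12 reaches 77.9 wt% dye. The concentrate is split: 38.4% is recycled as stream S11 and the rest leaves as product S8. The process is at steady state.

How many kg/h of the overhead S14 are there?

350.8 kg/h

Overall dye balance (none leaves overhead): dye in fresh feed = dye in product, i.e. 431×0.145 = (1−0.384)·S12·0.779.
S12 = 62.495/(0.779×0.616) = 130.23 kg/h.
Recycle S11 = 0.384×130.23 = 50.01 kg/h.
Combined feed S9 = 431 + 50.01 = 481.01 kg/h.
Overhead S14 = S9 − S12 = 481.01 − 130.23 = 350.78 kg/h.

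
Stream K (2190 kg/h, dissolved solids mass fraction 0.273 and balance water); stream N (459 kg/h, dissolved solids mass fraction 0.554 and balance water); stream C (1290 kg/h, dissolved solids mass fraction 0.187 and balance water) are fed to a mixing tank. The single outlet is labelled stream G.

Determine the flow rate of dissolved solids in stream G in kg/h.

dissolved solids out = dissolved solids in = 2190×0.273 + 459×0.554 + 1290×0.187 = 1093.4 kg/h.

1093 kg/h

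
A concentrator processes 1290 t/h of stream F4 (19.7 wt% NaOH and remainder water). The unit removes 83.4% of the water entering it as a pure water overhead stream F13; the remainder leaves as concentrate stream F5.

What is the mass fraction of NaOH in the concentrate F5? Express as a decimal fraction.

NaOH is not removed: 1290×0.197 = 254.13 t/h of NaOH enters F5.
water entering = 1290×0.803 = 1035.9 t/h; overhead removed = 0.834×1035.9 = 863.92 t/h.
Concentrate = 1290 − 863.92 = 426.08 t/h.
Mass fraction = 254.13/426.08 = 0.596.

0.596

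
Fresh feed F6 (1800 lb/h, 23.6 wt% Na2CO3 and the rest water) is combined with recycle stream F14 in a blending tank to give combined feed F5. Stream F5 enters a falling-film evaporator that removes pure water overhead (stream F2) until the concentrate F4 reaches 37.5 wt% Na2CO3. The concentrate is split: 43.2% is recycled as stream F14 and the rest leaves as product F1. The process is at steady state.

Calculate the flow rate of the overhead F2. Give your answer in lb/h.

Overall Na2CO3 balance (none leaves overhead): Na2CO3 in fresh feed = Na2CO3 in product, i.e. 1800×0.236 = (1−0.432)·F4·0.375.
F4 = 424.8/(0.375×0.568) = 1994.4 lb/h.
Recycle F14 = 0.432×1994.4 = 861.57 lb/h.
Combined feed F5 = 1800 + 861.57 = 2661.6 lb/h.
Overhead F2 = F5 − F4 = 2661.6 − 1994.4 = 667.2 lb/h.

667.2 lb/h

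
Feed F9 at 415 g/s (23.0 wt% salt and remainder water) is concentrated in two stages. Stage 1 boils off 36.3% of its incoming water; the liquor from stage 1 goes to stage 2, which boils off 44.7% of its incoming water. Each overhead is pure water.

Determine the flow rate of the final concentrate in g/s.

water in feed = 415×0.770 = 319.55 g/s.
After stage 1: water left = (1−0.363)×319.55 = 203.55; stream total = 299 g/s.
After stage 2: water left = (1−0.447)×203.55 = 112.57; final concentrate = 208.02 g/s.

208 g/s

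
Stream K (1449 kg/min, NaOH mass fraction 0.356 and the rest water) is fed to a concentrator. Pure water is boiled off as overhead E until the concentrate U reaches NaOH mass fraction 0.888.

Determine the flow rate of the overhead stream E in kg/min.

868.1 kg/min

NaOH is conserved: 1449×0.356 = 515.84 kg/min all reports to the concentrate.
Concentrate = 515.84/(target fraction) = 580.91 kg/min.
Overhead = 1449 − 580.91 = 868.09 kg/min.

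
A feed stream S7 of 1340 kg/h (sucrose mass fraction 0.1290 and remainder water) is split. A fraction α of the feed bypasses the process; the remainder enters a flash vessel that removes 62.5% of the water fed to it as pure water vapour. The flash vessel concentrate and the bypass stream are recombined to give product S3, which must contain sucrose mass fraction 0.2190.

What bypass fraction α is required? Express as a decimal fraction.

All 1340×0.129 = 172.86 kg/h of sucrose reaches S3, so S3 = 172.86/0.219 = 789.32 kg/h and vapour = 550.68 kg/h.
The evaporator receives (1−α)·1340 of feed at 0.871 water and removes 0.625 of that water:
0.625×0.871×(1−α)×1340 = 550.68
(1−α) = 550.68/729.46 = 0.7549;  α = 0.2451.

0.245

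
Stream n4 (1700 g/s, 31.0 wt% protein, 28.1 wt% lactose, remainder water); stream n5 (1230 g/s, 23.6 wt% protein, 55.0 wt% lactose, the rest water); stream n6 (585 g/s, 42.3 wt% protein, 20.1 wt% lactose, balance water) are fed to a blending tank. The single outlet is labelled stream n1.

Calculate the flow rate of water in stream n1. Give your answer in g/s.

1178 g/s

water out = water in = 1700×0.409 + 1230×0.214 + 585×0.376 = 1178.5 g/s.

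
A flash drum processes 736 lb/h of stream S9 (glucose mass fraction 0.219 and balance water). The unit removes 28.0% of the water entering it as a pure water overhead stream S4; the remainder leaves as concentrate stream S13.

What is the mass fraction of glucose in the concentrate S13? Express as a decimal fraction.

0.280

glucose is not removed: 736×0.219 = 161.18 lb/h of glucose enters S13.
water entering = 736×0.781 = 574.82 lb/h; overhead removed = 0.280×574.82 = 160.95 lb/h.
Concentrate = 736 − 160.95 = 575.05 lb/h.
Mass fraction = 161.18/575.05 = 0.280.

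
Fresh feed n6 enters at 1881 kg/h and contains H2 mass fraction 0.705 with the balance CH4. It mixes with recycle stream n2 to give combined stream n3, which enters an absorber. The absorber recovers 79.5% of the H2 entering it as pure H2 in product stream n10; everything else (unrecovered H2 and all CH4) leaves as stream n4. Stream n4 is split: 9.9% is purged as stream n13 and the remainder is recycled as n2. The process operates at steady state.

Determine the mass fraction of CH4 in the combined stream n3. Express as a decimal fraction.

CH4 enters only via n6 and leaves only via the purge: 1881×0.295 = 0.099×(CH4 in n4), and the absorber passes all CH4, so CH4 in n3 = CH4 in n4 = 5605 kg/h.
H2 in n3: m_A = 1881×0.705 + (1−0.099)·(1−0.795)·m_A, so m_A = 1326.1/0.8153 = 1626.5 kg/h.
n3 = 1626.5 + 5605 = 7231.5 kg/h.
CH4 fraction in n3 = 5605/7231.5 = 0.775.

0.775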